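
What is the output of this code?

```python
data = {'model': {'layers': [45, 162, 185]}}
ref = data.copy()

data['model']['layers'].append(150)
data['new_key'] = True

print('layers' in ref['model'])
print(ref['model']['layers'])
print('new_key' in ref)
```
True
[45, 162, 185, 150]
False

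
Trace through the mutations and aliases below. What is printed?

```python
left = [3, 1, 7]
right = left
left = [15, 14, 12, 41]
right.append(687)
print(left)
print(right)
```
[15, 14, 12, 41]
[3, 1, 7, 687]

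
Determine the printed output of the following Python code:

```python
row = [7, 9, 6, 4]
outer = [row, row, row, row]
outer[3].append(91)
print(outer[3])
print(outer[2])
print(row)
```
[7, 9, 6, 4, 91]
[7, 9, 6, 4, 91]
[7, 9, 6, 4, 91]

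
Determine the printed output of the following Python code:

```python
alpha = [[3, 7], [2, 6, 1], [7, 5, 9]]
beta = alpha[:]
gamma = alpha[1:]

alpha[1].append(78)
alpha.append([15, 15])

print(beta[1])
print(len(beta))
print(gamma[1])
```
[2, 6, 1, 78]
3
[7, 5, 9]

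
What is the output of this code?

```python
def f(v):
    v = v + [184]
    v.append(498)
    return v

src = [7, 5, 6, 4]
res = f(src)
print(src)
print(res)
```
[7, 5, 6, 4]
[7, 5, 6, 4, 184, 498]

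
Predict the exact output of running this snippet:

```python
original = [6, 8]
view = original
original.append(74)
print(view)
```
[6, 8, 74]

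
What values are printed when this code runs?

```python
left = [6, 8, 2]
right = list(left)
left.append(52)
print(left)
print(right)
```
[6, 8, 2, 52]
[6, 8, 2]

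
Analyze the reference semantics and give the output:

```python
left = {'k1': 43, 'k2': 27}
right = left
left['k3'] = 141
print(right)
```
{'k1': 43, 'k2': 27, 'k3': 141}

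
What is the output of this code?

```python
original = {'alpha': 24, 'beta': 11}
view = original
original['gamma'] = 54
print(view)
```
{'alpha': 24, 'beta': 11, 'gamma': 54}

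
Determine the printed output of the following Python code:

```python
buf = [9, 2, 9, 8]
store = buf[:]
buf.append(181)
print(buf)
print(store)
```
[9, 2, 9, 8, 181]
[9, 2, 9, 8]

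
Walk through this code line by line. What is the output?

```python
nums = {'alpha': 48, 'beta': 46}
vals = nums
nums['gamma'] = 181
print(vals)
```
{'alpha': 48, 'beta': 46, 'gamma': 181}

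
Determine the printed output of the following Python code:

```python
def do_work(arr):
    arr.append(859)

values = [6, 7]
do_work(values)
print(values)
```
[6, 7, 859]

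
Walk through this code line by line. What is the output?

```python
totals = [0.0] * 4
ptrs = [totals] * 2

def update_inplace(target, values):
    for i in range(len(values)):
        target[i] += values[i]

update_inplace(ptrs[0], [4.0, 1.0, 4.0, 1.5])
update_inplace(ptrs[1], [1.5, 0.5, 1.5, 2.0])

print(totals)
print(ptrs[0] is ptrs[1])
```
[5.5, 1.5, 5.5, 3.5]
True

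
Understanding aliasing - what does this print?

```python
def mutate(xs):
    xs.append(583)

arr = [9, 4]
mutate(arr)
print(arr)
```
[9, 4, 583]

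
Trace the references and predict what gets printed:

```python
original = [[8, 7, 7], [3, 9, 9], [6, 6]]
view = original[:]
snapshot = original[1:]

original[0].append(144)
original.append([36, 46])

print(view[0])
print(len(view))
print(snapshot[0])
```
[8, 7, 7, 144]
3
[3, 9, 9]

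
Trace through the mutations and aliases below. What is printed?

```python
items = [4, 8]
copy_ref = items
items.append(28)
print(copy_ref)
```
[4, 8, 28]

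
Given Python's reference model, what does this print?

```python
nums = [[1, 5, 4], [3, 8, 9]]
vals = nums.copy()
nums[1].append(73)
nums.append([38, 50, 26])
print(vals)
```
[[1, 5, 4], [3, 8, 9, 73]]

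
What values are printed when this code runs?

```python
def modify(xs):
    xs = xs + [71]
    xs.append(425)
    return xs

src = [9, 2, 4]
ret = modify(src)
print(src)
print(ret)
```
[9, 2, 4]
[9, 2, 4, 71, 425]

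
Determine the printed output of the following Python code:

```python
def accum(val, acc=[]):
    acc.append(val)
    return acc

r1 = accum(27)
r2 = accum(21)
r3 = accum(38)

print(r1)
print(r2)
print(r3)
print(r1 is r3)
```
[27, 21, 38]
[27, 21, 38]
[27, 21, 38]
True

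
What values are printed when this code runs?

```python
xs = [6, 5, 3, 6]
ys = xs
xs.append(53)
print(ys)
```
[6, 5, 3, 6, 53]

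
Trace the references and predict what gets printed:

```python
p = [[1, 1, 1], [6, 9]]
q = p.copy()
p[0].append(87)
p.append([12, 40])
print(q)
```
[[1, 1, 1, 87], [6, 9]]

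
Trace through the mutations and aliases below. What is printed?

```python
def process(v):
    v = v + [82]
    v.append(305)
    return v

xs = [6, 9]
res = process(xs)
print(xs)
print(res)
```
[6, 9]
[6, 9, 82, 305]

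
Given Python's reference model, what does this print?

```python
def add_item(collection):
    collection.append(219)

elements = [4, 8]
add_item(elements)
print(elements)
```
[4, 8, 219]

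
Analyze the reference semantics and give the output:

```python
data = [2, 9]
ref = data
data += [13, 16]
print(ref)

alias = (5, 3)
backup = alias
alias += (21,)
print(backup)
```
[2, 9, 13, 16]
(5, 3)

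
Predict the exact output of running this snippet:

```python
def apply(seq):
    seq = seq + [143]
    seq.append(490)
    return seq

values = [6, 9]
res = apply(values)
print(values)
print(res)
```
[6, 9]
[6, 9, 143, 490]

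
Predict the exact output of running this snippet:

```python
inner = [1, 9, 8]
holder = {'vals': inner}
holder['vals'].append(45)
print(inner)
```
[1, 9, 8, 45]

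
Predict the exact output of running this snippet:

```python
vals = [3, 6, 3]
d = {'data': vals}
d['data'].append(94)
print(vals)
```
[3, 6, 3, 94]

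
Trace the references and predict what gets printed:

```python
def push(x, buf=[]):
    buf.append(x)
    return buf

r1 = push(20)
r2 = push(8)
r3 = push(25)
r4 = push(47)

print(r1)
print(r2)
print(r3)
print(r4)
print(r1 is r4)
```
[20, 8, 25, 47]
[20, 8, 25, 47]
[20, 8, 25, 47]
[20, 8, 25, 47]
True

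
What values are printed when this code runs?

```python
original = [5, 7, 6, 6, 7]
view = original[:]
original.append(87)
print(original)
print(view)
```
[5, 7, 6, 6, 7, 87]
[5, 7, 6, 6, 7]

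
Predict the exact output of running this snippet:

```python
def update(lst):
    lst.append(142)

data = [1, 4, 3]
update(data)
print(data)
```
[1, 4, 3, 142]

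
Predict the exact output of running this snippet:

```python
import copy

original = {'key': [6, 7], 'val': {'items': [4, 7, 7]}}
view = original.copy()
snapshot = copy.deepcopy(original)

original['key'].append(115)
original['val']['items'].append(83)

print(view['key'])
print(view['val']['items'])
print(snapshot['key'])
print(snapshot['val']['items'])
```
[6, 7, 115]
[4, 7, 7, 83]
[6, 7]
[4, 7, 7]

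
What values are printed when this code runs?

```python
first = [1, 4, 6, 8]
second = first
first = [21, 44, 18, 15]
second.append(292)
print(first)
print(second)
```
[21, 44, 18, 15]
[1, 4, 6, 8, 292]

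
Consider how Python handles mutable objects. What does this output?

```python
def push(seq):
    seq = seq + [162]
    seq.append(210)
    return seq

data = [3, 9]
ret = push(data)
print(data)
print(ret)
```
[3, 9]
[3, 9, 162, 210]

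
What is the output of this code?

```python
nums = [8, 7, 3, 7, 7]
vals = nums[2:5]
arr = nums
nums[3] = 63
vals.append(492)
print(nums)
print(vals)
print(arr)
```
[8, 7, 3, 63, 7]
[3, 7, 7, 492]
[8, 7, 3, 63, 7]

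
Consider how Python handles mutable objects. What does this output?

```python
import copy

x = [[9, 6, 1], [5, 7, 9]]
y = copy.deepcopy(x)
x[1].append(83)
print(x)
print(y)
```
[[9, 6, 1], [5, 7, 9, 83]]
[[9, 6, 1], [5, 7, 9]]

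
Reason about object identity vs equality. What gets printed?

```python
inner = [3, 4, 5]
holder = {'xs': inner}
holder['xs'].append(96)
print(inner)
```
[3, 4, 5, 96]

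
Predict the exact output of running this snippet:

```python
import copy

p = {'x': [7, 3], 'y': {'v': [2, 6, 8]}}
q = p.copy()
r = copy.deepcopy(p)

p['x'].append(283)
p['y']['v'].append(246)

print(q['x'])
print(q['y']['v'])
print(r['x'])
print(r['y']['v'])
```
[7, 3, 283]
[2, 6, 8, 246]
[7, 3]
[2, 6, 8]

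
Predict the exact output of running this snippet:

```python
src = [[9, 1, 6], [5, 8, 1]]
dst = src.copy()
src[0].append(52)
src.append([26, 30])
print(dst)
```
[[9, 1, 6, 52], [5, 8, 1]]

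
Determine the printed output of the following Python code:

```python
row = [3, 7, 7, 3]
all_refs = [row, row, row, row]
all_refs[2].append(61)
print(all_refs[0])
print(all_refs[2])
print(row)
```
[3, 7, 7, 3, 61]
[3, 7, 7, 3, 61]
[3, 7, 7, 3, 61]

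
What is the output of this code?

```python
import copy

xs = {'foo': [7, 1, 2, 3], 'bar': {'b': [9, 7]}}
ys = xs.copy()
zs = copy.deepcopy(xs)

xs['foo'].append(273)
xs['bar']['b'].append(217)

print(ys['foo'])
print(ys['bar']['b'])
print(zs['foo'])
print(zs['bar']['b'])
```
[7, 1, 2, 3, 273]
[9, 7, 217]
[7, 1, 2, 3]
[9, 7]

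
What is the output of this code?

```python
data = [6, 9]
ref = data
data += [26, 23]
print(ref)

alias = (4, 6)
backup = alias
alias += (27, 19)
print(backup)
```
[6, 9, 26, 23]
(4, 6)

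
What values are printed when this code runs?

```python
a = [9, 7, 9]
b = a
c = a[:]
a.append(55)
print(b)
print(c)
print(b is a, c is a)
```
[9, 7, 9, 55]
[9, 7, 9]
True False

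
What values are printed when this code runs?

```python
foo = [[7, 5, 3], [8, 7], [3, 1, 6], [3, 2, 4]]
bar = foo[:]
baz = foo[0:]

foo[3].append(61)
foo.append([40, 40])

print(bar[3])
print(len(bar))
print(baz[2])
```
[3, 2, 4, 61]
4
[3, 1, 6]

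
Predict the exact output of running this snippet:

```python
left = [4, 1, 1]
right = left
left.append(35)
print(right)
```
[4, 1, 1, 35]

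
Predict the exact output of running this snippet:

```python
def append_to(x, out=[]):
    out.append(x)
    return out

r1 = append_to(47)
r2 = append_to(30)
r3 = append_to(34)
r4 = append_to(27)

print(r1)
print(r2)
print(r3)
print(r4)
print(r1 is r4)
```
[47, 30, 34, 27]
[47, 30, 34, 27]
[47, 30, 34, 27]
[47, 30, 34, 27]
True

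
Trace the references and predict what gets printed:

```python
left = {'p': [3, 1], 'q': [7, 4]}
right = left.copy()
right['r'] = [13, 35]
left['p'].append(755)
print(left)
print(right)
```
{'p': [3, 1, 755], 'q': [7, 4]}
{'p': [3, 1, 755], 'q': [7, 4], 'r': [13, 35]}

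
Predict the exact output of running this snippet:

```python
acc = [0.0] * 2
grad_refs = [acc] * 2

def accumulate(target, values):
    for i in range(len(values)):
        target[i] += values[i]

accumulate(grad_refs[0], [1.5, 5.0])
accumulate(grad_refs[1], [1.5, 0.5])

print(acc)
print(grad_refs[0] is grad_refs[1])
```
[3.0, 5.5]
True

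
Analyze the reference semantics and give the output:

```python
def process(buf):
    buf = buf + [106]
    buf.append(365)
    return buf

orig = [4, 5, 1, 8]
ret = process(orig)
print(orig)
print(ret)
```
[4, 5, 1, 8]
[4, 5, 1, 8, 106, 365]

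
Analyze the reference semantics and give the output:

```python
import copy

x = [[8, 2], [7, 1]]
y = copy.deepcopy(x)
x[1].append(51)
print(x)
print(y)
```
[[8, 2], [7, 1, 51]]
[[8, 2], [7, 1]]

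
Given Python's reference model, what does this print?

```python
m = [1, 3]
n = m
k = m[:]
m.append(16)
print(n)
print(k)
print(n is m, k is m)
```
[1, 3, 16]
[1, 3]
True False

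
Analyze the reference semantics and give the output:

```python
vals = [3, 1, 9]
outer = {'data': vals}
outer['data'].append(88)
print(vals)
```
[3, 1, 9, 88]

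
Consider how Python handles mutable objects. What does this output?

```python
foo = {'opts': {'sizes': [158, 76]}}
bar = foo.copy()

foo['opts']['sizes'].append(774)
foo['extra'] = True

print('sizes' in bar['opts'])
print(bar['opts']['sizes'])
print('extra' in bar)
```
True
[158, 76, 774]
False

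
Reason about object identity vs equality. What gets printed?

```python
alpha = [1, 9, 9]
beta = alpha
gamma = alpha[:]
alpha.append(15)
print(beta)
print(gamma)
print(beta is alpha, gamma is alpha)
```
[1, 9, 9, 15]
[1, 9, 9]
True False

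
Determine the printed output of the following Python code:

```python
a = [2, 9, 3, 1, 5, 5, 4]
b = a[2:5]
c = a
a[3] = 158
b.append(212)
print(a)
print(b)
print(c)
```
[2, 9, 3, 158, 5, 5, 4]
[3, 1, 5, 212]
[2, 9, 3, 158, 5, 5, 4]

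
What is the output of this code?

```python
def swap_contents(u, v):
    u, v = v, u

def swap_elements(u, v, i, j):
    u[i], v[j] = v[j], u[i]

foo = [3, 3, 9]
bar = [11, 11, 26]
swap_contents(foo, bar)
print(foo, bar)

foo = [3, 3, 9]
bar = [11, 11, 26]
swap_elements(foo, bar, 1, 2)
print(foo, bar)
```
[3, 3, 9] [11, 11, 26]
[3, 26, 9] [11, 11, 3]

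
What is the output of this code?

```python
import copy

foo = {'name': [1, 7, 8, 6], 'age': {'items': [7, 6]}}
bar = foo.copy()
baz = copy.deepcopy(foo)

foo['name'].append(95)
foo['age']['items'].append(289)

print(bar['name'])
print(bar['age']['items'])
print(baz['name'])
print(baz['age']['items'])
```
[1, 7, 8, 6, 95]
[7, 6, 289]
[1, 7, 8, 6]
[7, 6]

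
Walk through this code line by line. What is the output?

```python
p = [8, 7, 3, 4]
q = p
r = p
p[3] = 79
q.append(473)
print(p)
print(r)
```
[8, 7, 3, 79, 473]
[8, 7, 3, 79, 473]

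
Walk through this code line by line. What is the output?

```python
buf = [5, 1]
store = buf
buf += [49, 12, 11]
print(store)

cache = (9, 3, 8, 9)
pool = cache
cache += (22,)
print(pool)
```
[5, 1, 49, 12, 11]
(9, 3, 8, 9)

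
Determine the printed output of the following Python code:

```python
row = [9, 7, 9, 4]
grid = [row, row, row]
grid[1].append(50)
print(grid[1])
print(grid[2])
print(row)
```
[9, 7, 9, 4, 50]
[9, 7, 9, 4, 50]
[9, 7, 9, 4, 50]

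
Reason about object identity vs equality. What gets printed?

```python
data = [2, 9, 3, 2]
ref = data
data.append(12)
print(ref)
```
[2, 9, 3, 2, 12]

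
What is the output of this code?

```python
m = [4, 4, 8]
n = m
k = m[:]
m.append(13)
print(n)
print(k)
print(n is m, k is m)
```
[4, 4, 8, 13]
[4, 4, 8]
True False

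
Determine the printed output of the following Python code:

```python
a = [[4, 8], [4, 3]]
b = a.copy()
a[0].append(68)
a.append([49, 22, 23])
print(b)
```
[[4, 8, 68], [4, 3]]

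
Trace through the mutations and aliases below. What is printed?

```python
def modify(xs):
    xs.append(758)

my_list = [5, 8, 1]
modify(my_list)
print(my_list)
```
[5, 8, 1, 758]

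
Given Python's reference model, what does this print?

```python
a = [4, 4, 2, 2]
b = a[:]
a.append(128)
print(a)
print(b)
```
[4, 4, 2, 2, 128]
[4, 4, 2, 2]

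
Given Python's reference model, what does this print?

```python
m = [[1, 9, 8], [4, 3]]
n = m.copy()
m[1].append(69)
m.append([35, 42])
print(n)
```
[[1, 9, 8], [4, 3, 69]]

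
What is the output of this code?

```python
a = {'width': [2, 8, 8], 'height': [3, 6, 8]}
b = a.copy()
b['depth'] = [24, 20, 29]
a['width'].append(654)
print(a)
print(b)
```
{'width': [2, 8, 8, 654], 'height': [3, 6, 8]}
{'width': [2, 8, 8, 654], 'height': [3, 6, 8], 'depth': [24, 20, 29]}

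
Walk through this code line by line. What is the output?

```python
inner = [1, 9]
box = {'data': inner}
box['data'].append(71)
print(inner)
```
[1, 9, 71]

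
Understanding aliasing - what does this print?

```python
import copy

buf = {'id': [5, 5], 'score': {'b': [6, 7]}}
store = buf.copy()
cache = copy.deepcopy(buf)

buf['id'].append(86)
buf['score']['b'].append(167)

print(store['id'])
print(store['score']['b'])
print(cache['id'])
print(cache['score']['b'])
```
[5, 5, 86]
[6, 7, 167]
[5, 5]
[6, 7]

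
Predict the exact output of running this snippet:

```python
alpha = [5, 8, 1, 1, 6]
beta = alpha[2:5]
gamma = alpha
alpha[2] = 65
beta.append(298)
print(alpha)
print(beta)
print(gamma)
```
[5, 8, 65, 1, 6]
[1, 1, 6, 298]
[5, 8, 65, 1, 6]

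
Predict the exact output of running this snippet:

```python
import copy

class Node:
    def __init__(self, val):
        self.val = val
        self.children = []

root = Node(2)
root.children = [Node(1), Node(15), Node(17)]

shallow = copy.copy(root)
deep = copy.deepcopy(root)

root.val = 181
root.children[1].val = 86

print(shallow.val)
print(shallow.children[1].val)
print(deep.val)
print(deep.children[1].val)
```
2
86
2
15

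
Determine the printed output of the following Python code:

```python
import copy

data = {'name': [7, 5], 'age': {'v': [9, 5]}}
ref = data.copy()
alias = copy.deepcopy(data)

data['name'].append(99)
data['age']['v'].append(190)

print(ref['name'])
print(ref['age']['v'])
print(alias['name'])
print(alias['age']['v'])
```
[7, 5, 99]
[9, 5, 190]
[7, 5]
[9, 5]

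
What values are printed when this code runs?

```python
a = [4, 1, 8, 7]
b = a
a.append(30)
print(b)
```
[4, 1, 8, 7, 30]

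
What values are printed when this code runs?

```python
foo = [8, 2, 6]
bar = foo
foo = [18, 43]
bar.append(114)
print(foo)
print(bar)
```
[18, 43]
[8, 2, 6, 114]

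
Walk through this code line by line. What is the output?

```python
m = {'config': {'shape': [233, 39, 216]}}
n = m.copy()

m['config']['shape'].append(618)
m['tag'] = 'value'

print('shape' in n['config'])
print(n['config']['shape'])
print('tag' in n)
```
True
[233, 39, 216, 618]
False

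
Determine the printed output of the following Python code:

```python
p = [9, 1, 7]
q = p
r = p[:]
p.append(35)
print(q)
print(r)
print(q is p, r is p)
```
[9, 1, 7, 35]
[9, 1, 7]
True False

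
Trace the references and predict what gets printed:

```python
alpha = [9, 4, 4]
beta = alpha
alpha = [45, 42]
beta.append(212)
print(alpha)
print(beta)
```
[45, 42]
[9, 4, 4, 212]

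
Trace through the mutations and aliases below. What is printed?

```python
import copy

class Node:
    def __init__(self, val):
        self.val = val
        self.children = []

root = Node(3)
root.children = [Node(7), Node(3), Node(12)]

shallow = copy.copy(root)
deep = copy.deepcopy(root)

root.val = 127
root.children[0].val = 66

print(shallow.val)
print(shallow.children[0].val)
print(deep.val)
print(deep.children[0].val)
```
3
66
3
7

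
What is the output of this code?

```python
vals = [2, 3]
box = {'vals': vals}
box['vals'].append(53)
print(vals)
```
[2, 3, 53]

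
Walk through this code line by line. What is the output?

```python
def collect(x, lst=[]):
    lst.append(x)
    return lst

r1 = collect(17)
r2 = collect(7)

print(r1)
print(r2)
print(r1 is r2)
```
[17, 7]
[17, 7]
True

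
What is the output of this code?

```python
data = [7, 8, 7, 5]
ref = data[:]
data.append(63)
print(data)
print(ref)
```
[7, 8, 7, 5, 63]
[7, 8, 7, 5]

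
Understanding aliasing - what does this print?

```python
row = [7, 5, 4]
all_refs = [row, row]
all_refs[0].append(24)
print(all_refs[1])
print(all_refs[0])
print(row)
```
[7, 5, 4, 24]
[7, 5, 4, 24]
[7, 5, 4, 24]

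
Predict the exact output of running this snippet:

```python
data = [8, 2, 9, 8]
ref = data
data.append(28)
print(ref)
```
[8, 2, 9, 8, 28]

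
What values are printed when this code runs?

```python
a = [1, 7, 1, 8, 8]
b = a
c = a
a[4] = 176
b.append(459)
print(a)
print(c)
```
[1, 7, 1, 8, 176, 459]
[1, 7, 1, 8, 176, 459]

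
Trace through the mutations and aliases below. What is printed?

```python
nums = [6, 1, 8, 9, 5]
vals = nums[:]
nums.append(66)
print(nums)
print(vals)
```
[6, 1, 8, 9, 5, 66]
[6, 1, 8, 9, 5]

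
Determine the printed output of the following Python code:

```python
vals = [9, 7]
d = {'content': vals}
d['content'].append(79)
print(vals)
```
[9, 7, 79]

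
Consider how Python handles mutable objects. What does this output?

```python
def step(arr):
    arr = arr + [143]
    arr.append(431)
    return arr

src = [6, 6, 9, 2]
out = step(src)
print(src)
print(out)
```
[6, 6, 9, 2]
[6, 6, 9, 2, 143, 431]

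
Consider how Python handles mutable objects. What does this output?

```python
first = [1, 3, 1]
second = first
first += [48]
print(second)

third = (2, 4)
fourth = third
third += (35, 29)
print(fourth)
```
[1, 3, 1, 48]
(2, 4)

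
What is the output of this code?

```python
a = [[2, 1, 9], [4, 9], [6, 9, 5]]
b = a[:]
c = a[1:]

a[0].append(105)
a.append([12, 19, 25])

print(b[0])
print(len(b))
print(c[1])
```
[2, 1, 9, 105]
3
[6, 9, 5]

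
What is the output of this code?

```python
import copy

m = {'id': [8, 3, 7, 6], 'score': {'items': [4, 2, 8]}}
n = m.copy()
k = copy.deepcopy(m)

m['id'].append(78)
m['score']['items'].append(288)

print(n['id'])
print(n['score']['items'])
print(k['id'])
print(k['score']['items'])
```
[8, 3, 7, 6, 78]
[4, 2, 8, 288]
[8, 3, 7, 6]
[4, 2, 8]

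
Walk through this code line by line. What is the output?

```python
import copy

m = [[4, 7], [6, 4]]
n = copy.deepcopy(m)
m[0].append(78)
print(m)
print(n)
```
[[4, 7, 78], [6, 4]]
[[4, 7], [6, 4]]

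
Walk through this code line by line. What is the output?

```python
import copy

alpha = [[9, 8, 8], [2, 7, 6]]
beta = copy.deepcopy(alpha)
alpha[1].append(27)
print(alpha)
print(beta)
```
[[9, 8, 8], [2, 7, 6, 27]]
[[9, 8, 8], [2, 7, 6]]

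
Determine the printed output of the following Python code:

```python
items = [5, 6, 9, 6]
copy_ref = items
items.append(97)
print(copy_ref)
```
[5, 6, 9, 6, 97]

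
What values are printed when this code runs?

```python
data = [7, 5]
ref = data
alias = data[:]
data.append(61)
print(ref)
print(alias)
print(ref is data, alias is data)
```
[7, 5, 61]
[7, 5]
True False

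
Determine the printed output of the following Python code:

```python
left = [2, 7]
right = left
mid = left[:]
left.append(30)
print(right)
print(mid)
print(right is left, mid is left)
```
[2, 7, 30]
[2, 7]
True False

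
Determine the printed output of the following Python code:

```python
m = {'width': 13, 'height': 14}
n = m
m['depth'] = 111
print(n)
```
{'width': 13, 'height': 14, 'depth': 111}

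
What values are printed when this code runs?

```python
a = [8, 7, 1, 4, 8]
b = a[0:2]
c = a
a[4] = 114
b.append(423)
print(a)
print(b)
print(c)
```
[8, 7, 1, 4, 114]
[8, 7, 423]
[8, 7, 1, 4, 114]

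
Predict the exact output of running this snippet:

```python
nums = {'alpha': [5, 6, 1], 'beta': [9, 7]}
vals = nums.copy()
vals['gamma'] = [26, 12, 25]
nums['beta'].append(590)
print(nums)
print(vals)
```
{'alpha': [5, 6, 1], 'beta': [9, 7, 590]}
{'alpha': [5, 6, 1], 'beta': [9, 7, 590], 'gamma': [26, 12, 25]}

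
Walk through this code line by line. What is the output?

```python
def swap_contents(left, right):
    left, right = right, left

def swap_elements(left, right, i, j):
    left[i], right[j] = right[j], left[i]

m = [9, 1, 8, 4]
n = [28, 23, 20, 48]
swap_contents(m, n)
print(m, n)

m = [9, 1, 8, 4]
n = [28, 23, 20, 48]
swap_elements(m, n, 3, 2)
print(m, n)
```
[9, 1, 8, 4] [28, 23, 20, 48]
[9, 1, 8, 20] [28, 23, 4, 48]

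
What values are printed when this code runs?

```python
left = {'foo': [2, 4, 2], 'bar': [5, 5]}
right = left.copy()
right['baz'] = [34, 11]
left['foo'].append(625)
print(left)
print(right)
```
{'foo': [2, 4, 2, 625], 'bar': [5, 5]}
{'foo': [2, 4, 2, 625], 'bar': [5, 5], 'baz': [34, 11]}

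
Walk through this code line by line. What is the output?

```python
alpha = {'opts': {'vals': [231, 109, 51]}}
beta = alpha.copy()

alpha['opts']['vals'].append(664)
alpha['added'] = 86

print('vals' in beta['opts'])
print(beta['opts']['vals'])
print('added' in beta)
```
True
[231, 109, 51, 664]
False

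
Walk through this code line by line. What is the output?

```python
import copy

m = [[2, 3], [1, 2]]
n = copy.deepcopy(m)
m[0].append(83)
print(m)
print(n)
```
[[2, 3, 83], [1, 2]]
[[2, 3], [1, 2]]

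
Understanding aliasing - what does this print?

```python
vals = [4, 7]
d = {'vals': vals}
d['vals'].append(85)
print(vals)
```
[4, 7, 85]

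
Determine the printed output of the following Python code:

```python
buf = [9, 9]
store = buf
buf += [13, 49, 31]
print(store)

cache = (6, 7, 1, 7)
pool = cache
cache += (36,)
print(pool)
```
[9, 9, 13, 49, 31]
(6, 7, 1, 7)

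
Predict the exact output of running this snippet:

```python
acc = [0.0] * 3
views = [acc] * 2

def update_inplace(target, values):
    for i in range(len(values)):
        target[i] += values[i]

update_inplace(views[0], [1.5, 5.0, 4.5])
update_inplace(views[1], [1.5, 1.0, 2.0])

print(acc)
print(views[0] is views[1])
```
[3.0, 6.0, 6.5]
True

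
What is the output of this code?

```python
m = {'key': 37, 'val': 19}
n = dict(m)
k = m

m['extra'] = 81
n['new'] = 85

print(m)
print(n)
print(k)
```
{'key': 37, 'val': 19, 'extra': 81}
{'key': 37, 'val': 19, 'new': 85}
{'key': 37, 'val': 19, 'extra': 81}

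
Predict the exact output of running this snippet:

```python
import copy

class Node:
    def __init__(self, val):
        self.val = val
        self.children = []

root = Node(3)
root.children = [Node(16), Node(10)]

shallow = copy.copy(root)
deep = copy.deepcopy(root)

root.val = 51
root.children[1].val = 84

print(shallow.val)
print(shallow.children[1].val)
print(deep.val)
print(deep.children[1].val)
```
3
84
3
10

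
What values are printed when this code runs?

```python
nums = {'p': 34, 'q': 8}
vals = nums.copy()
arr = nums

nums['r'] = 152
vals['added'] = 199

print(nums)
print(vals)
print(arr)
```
{'p': 34, 'q': 8, 'r': 152}
{'p': 34, 'q': 8, 'added': 199}
{'p': 34, 'q': 8, 'r': 152}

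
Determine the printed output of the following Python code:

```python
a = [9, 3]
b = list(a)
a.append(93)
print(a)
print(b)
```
[9, 3, 93]
[9, 3]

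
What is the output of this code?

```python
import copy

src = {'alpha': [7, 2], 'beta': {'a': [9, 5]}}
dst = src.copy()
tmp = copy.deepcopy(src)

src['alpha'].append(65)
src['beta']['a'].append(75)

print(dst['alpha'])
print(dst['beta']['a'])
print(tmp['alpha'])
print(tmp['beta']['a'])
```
[7, 2, 65]
[9, 5, 75]
[7, 2]
[9, 5]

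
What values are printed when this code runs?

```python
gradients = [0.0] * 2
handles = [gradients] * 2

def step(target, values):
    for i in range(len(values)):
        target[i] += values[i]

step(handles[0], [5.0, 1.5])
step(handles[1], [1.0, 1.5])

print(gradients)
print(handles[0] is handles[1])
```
[6.0, 3.0]
True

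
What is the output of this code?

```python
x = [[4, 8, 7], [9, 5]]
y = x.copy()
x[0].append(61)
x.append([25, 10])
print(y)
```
[[4, 8, 7, 61], [9, 5]]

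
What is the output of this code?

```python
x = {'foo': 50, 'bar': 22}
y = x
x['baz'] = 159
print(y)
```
{'foo': 50, 'bar': 22, 'baz': 159}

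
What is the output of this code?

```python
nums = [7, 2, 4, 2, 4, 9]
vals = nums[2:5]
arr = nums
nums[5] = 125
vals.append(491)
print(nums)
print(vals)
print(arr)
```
[7, 2, 4, 2, 4, 125]
[4, 2, 4, 491]
[7, 2, 4, 2, 4, 125]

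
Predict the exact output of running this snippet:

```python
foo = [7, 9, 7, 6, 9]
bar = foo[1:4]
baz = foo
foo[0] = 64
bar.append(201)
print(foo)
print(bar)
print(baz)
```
[64, 9, 7, 6, 9]
[9, 7, 6, 201]
[64, 9, 7, 6, 9]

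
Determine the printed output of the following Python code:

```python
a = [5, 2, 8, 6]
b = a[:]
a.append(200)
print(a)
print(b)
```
[5, 2, 8, 6, 200]
[5, 2, 8, 6]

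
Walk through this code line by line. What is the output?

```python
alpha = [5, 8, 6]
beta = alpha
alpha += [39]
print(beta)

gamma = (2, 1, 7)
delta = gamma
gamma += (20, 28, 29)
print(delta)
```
[5, 8, 6, 39]
(2, 1, 7)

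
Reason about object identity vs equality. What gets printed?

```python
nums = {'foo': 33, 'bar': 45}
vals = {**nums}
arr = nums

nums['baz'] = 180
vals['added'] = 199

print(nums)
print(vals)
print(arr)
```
{'foo': 33, 'bar': 45, 'baz': 180}
{'foo': 33, 'bar': 45, 'added': 199}
{'foo': 33, 'bar': 45, 'baz': 180}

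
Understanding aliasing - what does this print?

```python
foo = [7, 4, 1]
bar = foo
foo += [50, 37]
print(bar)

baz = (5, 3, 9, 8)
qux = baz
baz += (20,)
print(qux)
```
[7, 4, 1, 50, 37]
(5, 3, 9, 8)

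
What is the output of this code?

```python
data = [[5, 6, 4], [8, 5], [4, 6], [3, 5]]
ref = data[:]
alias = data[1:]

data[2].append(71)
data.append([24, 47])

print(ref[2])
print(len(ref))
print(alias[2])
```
[4, 6, 71]
4
[3, 5]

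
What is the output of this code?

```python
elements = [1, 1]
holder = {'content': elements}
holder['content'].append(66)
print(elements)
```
[1, 1, 66]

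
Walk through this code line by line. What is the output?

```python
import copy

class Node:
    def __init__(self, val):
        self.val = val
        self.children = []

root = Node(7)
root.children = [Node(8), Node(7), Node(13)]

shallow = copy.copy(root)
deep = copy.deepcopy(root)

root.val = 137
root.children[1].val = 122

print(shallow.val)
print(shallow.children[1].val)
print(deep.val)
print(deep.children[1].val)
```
7
122
7
7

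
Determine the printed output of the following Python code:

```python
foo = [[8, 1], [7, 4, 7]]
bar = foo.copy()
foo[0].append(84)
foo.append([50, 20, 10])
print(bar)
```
[[8, 1, 84], [7, 4, 7]]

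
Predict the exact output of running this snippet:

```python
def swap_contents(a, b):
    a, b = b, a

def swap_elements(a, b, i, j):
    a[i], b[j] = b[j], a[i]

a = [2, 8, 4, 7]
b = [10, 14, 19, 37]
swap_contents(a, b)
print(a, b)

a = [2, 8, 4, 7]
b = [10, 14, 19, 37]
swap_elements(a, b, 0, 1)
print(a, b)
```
[2, 8, 4, 7] [10, 14, 19, 37]
[14, 8, 4, 7] [10, 2, 19, 37]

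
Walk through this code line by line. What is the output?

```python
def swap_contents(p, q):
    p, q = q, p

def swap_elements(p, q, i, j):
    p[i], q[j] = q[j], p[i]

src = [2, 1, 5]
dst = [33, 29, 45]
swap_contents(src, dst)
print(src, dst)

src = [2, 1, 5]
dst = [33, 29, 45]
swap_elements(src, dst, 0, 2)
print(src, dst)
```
[2, 1, 5] [33, 29, 45]
[45, 1, 5] [33, 29, 2]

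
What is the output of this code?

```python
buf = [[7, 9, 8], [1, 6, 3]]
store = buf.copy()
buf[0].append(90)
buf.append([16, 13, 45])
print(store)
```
[[7, 9, 8, 90], [1, 6, 3]]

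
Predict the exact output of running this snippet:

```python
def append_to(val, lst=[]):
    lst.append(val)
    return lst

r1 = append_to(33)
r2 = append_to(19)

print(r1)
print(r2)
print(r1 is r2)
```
[33, 19]
[33, 19]
True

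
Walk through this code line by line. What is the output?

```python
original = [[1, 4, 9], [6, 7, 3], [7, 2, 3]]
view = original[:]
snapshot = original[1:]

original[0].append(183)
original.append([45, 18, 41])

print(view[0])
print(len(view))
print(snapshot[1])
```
[1, 4, 9, 183]
3
[7, 2, 3]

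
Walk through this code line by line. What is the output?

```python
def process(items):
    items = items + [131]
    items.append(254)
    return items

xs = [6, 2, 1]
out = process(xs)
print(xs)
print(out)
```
[6, 2, 1]
[6, 2, 1, 131, 254]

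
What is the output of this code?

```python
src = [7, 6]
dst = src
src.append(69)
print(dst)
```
[7, 6, 69]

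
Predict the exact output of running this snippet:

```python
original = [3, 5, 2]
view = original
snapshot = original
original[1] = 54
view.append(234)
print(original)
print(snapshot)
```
[3, 54, 2, 234]
[3, 54, 2, 234]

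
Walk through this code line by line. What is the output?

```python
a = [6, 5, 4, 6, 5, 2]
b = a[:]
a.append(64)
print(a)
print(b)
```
[6, 5, 4, 6, 5, 2, 64]
[6, 5, 4, 6, 5, 2]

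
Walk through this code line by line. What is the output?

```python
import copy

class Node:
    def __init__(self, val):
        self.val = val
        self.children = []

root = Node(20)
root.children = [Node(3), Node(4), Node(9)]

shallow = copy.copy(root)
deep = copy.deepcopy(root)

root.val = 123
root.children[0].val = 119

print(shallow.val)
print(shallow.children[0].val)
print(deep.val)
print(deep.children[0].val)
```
20
119
20
3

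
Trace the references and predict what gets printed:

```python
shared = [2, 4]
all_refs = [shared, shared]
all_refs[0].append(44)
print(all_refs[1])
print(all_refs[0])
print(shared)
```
[2, 4, 44]
[2, 4, 44]
[2, 4, 44]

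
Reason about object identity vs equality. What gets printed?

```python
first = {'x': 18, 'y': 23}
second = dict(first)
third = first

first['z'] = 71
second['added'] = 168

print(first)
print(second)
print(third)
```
{'x': 18, 'y': 23, 'z': 71}
{'x': 18, 'y': 23, 'added': 168}
{'x': 18, 'y': 23, 'z': 71}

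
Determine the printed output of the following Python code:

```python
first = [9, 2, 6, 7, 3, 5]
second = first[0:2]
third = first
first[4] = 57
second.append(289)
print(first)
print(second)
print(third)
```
[9, 2, 6, 7, 57, 5]
[9, 2, 289]
[9, 2, 6, 7, 57, 5]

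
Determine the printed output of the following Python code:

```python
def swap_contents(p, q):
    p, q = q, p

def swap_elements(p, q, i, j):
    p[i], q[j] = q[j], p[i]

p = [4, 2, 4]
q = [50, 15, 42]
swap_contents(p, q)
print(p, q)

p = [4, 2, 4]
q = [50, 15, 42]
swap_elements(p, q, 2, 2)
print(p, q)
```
[4, 2, 4] [50, 15, 42]
[4, 2, 42] [50, 15, 4]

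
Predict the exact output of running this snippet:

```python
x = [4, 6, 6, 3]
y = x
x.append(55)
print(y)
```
[4, 6, 6, 3, 55]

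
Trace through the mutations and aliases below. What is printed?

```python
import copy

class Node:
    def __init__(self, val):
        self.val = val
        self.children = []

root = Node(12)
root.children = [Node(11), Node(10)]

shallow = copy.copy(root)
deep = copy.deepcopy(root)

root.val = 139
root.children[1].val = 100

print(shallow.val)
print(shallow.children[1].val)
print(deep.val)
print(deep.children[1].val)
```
12
100
12
10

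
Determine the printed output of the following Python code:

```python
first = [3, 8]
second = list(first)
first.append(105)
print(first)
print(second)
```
[3, 8, 105]
[3, 8]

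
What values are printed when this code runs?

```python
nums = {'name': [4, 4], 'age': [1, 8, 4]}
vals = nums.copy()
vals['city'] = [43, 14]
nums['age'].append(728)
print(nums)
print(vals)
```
{'name': [4, 4], 'age': [1, 8, 4, 728]}
{'name': [4, 4], 'age': [1, 8, 4, 728], 'city': [43, 14]}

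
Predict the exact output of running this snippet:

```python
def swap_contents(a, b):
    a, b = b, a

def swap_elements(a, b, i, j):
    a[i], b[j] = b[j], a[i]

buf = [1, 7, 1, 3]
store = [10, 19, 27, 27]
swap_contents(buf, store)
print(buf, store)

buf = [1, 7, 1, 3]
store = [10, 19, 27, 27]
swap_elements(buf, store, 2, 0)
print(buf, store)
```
[1, 7, 1, 3] [10, 19, 27, 27]
[1, 7, 10, 3] [1, 19, 27, 27]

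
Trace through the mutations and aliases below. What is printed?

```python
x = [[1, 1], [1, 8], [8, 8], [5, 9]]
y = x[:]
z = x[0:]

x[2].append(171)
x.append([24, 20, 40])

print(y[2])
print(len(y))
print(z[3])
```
[8, 8, 171]
4
[5, 9]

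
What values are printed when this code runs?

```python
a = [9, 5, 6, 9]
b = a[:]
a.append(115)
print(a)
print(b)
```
[9, 5, 6, 9, 115]
[9, 5, 6, 9]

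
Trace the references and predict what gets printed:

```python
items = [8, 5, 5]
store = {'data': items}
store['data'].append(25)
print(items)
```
[8, 5, 5, 25]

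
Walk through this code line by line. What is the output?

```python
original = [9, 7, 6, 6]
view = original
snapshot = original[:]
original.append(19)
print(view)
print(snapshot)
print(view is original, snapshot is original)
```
[9, 7, 6, 6, 19]
[9, 7, 6, 6]
True False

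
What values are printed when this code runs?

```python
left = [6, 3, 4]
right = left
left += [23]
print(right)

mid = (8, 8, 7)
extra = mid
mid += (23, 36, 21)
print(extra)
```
[6, 3, 4, 23]
(8, 8, 7)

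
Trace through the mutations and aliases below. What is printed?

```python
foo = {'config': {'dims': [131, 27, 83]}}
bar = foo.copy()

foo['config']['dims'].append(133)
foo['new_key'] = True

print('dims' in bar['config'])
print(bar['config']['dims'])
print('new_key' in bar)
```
True
[131, 27, 83, 133]
False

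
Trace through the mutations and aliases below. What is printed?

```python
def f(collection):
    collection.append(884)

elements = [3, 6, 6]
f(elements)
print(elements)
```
[3, 6, 6, 884]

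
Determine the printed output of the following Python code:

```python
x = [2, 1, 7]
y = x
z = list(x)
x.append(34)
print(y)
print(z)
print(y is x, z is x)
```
[2, 1, 7, 34]
[2, 1, 7]
True False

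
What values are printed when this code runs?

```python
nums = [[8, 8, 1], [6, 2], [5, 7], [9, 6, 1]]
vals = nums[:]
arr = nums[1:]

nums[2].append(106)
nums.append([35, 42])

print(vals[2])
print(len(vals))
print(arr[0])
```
[5, 7, 106]
4
[6, 2]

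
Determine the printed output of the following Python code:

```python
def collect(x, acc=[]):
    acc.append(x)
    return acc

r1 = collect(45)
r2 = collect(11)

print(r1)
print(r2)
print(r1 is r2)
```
[45, 11]
[45, 11]
True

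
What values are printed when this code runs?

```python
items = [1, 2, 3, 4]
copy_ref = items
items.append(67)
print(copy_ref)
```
[1, 2, 3, 4, 67]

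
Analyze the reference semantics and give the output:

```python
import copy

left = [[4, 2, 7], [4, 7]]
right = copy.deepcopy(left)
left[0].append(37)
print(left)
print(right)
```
[[4, 2, 7, 37], [4, 7]]
[[4, 2, 7], [4, 7]]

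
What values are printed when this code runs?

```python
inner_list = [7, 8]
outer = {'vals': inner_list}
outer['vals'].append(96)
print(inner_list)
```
[7, 8, 96]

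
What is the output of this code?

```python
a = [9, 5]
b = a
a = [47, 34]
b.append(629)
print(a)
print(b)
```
[47, 34]
[9, 5, 629]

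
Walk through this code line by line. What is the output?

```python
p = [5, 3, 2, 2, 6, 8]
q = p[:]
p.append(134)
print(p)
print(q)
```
[5, 3, 2, 2, 6, 8, 134]
[5, 3, 2, 2, 6, 8]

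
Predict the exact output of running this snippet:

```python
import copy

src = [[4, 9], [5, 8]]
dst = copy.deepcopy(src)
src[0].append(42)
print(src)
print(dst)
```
[[4, 9, 42], [5, 8]]
[[4, 9], [5, 8]]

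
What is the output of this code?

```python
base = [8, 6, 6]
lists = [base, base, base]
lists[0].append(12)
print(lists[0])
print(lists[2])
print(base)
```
[8, 6, 6, 12]
[8, 6, 6, 12]
[8, 6, 6, 12]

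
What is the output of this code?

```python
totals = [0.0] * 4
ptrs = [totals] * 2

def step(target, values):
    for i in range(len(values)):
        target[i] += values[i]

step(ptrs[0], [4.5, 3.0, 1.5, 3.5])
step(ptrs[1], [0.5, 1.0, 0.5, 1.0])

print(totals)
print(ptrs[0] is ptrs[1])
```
[5.0, 4.0, 2.0, 4.5]
True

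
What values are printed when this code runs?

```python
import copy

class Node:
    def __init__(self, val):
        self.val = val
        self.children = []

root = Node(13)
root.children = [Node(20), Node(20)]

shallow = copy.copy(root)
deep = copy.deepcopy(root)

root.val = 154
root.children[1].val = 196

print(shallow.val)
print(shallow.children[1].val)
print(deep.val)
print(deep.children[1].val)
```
13
196
13
20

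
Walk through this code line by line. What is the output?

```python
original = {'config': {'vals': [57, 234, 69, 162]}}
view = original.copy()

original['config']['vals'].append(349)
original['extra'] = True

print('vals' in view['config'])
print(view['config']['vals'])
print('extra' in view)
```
True
[57, 234, 69, 162, 349]
False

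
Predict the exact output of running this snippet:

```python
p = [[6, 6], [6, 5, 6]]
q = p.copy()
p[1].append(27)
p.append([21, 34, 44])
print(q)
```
[[6, 6], [6, 5, 6, 27]]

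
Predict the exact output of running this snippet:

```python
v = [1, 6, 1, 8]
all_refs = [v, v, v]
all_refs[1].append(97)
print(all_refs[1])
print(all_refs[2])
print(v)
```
[1, 6, 1, 8, 97]
[1, 6, 1, 8, 97]
[1, 6, 1, 8, 97]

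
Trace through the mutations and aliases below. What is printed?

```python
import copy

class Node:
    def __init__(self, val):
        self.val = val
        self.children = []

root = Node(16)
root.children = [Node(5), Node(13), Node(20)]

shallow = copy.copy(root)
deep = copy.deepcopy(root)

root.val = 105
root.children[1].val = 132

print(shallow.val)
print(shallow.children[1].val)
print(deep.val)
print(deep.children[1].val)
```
16
132
16
13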